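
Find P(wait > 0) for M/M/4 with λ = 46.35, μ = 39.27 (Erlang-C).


a = λ/μ = 1.1803; ρ = a/4 = 0.2951
P₀ = 0.306224 (from M/M/c formula)
C(c,a) = [a^c/(c!(1−ρ))]·P₀ = [1.94069/(24·0.7049)]·0.306224
= 0.11471·0.306224 = 0.035127

Final: 0.035127


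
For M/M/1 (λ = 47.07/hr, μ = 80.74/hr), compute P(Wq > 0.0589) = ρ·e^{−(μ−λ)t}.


ρ = 47.07/80.74 = 0.5830
P(Wq > t) = ρ·e^{−(μ−λ)t} = 0.5830·e^{−1.9832}
= 0.5830·0.137633 = 0.080238

Final: 0.080238


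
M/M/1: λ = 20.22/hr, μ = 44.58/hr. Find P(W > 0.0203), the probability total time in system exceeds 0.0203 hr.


W ~ Exponential(μ−λ) for M/M/1.
μ − λ = 44.58 − 20.22 = 24.3600
P(W > t) = e^{−(μ−λ)t} = e^{−0.4945} = 0.609871

Final: 0.609871


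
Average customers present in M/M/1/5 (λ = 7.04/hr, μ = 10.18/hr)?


ρ = 7.04/10.18 = 0.6916
L = ρ[1 − (K+1)ρ^K + Kρ^(K+1)] / [(1−ρ)(1−ρ^(K+1))]
Numerator: 0.6916·(1 − 6·0.158170 + 5·0.109383) = 0.413475
Denominator: (0.3084)·(0.890617) = 0.274709
L = 0.413475/0.274709 = 1.5051

Final: 1.5051


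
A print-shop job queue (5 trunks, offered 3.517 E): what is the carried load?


B(5,3.517) = 0.155639 (Erlang-B)
Carried load = a(1 − B) = 3.517·(1 − 0.155639) = 3.517·0.844361 = 2.9696 E

Final: 2.9696 Erlangs


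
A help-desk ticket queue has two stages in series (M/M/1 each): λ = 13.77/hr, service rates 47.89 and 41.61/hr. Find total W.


Each node sees arrival rate λ = 13.77/hr (tandem ⇒ throughput preserved).
W₁ = 1/(μ₁−λ) = 1/(47.89−13.77) = 0.02931 hr
W₂ = 1/(μ₂−λ) = 1/(41.61−13.77) = 0.03592 hr
W_total = W₁ + W₂ = 0.02931 + 0.03592 = 0.06523 hr

Final: 0.06523 hr


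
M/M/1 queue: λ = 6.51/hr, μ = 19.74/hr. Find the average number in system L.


ρ = λ/μ = 6.51/19.74 = 0.3298
L = ρ/(1−ρ) = 0.3298/(1 − 0.3298) = 0.3298/0.6702 = 0.4921

Final: 0.4921


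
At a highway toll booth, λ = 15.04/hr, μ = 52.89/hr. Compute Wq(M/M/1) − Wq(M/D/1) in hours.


ρ = 15.04/52.89 = 0.2844
Wq(M/M/1) = ρ/(μ−λ) = 0.2844/37.85 = 0.007513 hr
Wq(M/D/1) = ρ/(2(μ−λ)) = 0.003756 hr
Savings = 0.007513 − 0.003756 = 0.003756 hr

Final: 0.003756 hr


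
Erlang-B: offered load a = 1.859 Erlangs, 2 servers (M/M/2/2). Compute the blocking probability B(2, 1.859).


B(c,a) = (a^c/c!) / Σ_{k=0}^{c} a^k/k!
a^2/2! = 1.727940
Σ terms (k=0..2): 1.00000 + 1.85900 + 1.72794 = 4.586940
B = 1.727940/4.586940 = 0.376709

Final: 0.376709


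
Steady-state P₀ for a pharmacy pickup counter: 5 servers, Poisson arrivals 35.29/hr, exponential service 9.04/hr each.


a = λ/μ = 35.29/9.04 = 3.9038; ρ = a/c = 0.7808
Σ_{k=0}^{4} a^k/k! (terms k=0..4) = 1.00000 + 3.90376 + 7.61968 + 9.91513 + 9.67658 = 32.11514
Tail: a^5/(5!(1−ρ)) = 906.60089/(120·0.2192) = 34.45876
P₀ = 1/(32.11514 + 34.45876) = 1/66.57390 = 0.015021

Final: 0.015021


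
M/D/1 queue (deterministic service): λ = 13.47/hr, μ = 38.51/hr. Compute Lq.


ρ = 13.47/38.51 = 0.3498
M/D/1: Lq = ρ²/(2(1−ρ)) = 0.1223/(2·0.6502) = 0.09408

Final: 0.09408


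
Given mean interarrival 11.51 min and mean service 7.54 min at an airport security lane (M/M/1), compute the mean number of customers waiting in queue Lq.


λ = 60/11.51 = 5.2129 /hr
μ = 60/7.54 = 7.9576 /hr
ρ = λ/μ = 5.2129/7.9576 = 0.6551
Lq = ρ²/(1−ρ) = 0.4291/0.3449 = 1.2442

Final: 1.2442


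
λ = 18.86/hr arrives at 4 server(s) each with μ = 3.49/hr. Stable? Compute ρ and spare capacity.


Total capacity cμ = 4·3.49 = 13.96/hr
ρ = λ/(cμ) = 18.86/13.96 = 1.3510
Stable ⇔ ρ < 1: NO
Spare capacity = cμ − λ = 13.96 − 18.86 = -4.90/hr

Final: ρ = 1.3510; unstable; margin = -4.90/hr


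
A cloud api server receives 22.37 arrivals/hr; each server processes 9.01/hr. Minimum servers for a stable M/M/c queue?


Stability requires cμ > λ ⇔ c > λ/μ.
λ/μ = 22.37/9.01 = 2.4828
Minimum integer c = ⌊2.4828⌋ + 1 = 3
Check: 3·9.01 = 27.03 > 22.37, while 2·9.01 = 18.02 ≤ 22.37

Final: 3 servers


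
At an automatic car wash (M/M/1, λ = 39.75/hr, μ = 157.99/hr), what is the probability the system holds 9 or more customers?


ρ = 39.75/157.99 = 0.2516
P(N ≥ n) = ρ^n = 0.2516^9 = 0.000004040

Final: 0.000004040


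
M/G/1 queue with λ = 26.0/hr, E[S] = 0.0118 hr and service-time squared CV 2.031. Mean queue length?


ρ = λ·E[S] = 26.0·0.0118 = 0.3068
Lq = ρ²(1+C_s²)/(2(1−ρ)) = 0.09413·(1+2.031)/(2·0.6932)
= 0.09413·3.0310/1.3864 = 0.20578

Final: 0.20578


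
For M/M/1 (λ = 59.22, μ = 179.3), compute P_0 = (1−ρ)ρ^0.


ρ = 59.22/179.3 = 0.3303
P_n = (1−ρ)·ρ^n = (1 − 0.3303)·0.3303^0 = 0.6697·1.000000 = 0.669716

Final: 0.669716


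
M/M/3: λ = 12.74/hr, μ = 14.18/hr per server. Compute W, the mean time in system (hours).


a = 0.8984; ρ = 0.2995; P₀ = 0.404106
Lq = P₀·a^c·ρ/(c!(1−ρ)²) = 0.02981
Wq = Lq/λ = 0.02981/12.74 = 0.002340 hr
W = Wq + 1/μ = 0.002340 + 0.07052 = 0.07286 hr

Final: 0.07286 hr


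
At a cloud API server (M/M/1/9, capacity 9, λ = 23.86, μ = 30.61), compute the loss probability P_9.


ρ = λ/μ = 23.86/30.61 = 0.7795
P_K = (1−ρ)ρ^K/(1−ρ^(K+1)) = (0.2205·0.106234)/(1 − 0.082808)
= 0.023426/0.917192 = 0.025541

Final: 0.025541


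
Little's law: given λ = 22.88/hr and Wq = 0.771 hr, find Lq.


Lq = λWq = 22.88·0.771 = 17.6405

Final: 17.6405


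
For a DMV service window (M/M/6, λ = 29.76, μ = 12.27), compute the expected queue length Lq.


a = λ/μ = 2.4254; ρ = a/6 = 0.4042
P₀ = 0.088022
Lq = P₀·a^c·ρ / (c!·(1−ρ)²) = 0.088022·203.57769·0.4042/(720·0.35493)
= 0.02835

Final: 0.02835


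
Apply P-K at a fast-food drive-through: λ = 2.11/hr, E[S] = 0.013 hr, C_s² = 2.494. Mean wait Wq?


ρ = λ·E[S] = 2.11·0.013 = 0.02743
E[S²] = E[S]²(1+C_s²) = 0.013²·(1+2.494) = 0.0005905
Wq = λ·E[S²]/(2(1−ρ)) = 2.11·0.0005905/(2·0.9726) = 0.0006405 hr

Final: 0.0006405 hr


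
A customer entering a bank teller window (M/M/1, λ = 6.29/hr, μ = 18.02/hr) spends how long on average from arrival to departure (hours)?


W = 1/(μ−λ) = 1/(18.02 − 6.29) = 1/11.73 = 0.08525 hr

Final: 0.08525 hr


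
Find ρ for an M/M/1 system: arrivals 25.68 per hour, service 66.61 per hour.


ρ = λ/μ = 25.68/66.61 = 0.3855

Final: 0.3855


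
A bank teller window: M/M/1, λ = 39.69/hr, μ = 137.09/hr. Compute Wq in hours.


ρ = 39.69/137.09 = 0.2895
Wq = ρ/(μ−λ) = 0.2895/(137.09 − 39.69) = 0.2895/97.40 = 0.002972 hr

Final: 0.002972 hr


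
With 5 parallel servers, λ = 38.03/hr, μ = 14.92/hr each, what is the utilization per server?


ρ = λ/(cμ) = 38.03/(5·14.92) = 38.03/74.60 = 0.5098

Final: 0.5098


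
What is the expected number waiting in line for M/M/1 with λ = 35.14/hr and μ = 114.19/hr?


ρ = 35.14/114.19 = 0.3077
Lq = ρ²/(1−ρ) = 0.09470/0.6923 = 0.1368

Final: 0.1368


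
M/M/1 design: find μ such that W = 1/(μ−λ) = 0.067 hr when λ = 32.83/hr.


W = 1/(μ−λ) ⇒ μ − λ = 1/W = 1/0.067 = 14.9254
μ = λ + 1/W = 32.83 + 14.9254 = 47.7554 per hr

Final: 47.7554 /hr


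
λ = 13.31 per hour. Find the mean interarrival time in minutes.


Mean interarrival time = 1/λ = 1/13.31 hour = 0.07513 hour
In minutes: 0.07513 × 60 = 4.5079 min

Final: 4.5079 min


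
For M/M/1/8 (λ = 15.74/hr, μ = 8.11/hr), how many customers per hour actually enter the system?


ρ = 1.9408; P_K = (1−ρ)ρ^8/(1−ρ^9) = 0.485996
λ_eff = λ(1 − P_K) = 15.74·(1 − 0.485996) = 15.74·0.514004 = 8.0904 /hr

Final: 8.0904 /hr


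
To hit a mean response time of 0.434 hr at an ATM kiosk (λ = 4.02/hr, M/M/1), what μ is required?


W = 1/(μ−λ) ⇒ μ − λ = 1/W = 1/0.434 = 2.3041
μ = λ + 1/W = 4.02 + 2.3041 = 6.3241 per hr

Final: 6.3241 /hr


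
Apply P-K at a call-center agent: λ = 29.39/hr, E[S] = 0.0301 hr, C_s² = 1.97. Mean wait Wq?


ρ = λ·E[S] = 29.39·0.0301 = 0.8846
E[S²] = E[S]²(1+C_s²) = 0.0301²·(1+1.97) = 0.002691
Wq = λ·E[S²]/(2(1−ρ)) = 29.39·0.002691/(2·0.1154) = 0.34277 hr

Final: 0.34277 hr


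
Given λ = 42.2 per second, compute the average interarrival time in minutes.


Mean interarrival time = 1/λ = 1/42.2 second = 0.02370 second
In minutes: 0.02370 × 0.0166667 = 0.0003949 min

Final: 0.0003949 min


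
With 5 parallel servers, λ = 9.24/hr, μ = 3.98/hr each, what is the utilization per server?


ρ = λ/(cμ) = 9.24/(5·3.98) = 9.24/19.90 = 0.4643

Final: 0.4643


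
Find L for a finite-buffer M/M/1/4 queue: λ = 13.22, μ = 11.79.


ρ = 13.22/11.79 = 1.1213
L = ρ[1 − (K+1)ρ^K + Kρ^(K+1)] / [(1−ρ)(1−ρ^(K+1))]
Numerator: 1.1213·(1 − 5·1.580777 + 4·1.772508) = 0.208726
Denominator: (-0.1213)·(-0.772508) = 0.093697
L = 0.208726/0.093697 = 2.2277

Final: 2.2277


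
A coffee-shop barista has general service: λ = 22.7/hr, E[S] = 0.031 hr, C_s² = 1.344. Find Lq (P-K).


ρ = λ·E[S] = 22.7·0.031 = 0.7037
Lq = ρ²(1+C_s²)/(2(1−ρ)) = 0.4952·(1+1.344)/(2·0.2963)
= 0.4952·2.3440/0.5926 = 1.95871

Final: 1.95871


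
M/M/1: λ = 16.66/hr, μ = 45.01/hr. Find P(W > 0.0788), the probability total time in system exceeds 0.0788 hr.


W ~ Exponential(μ−λ) for M/M/1.
μ − λ = 45.01 − 16.66 = 28.3500
P(W > t) = e^{−(μ−λ)t} = e^{−2.2340} = 0.107101

Final: 0.107101


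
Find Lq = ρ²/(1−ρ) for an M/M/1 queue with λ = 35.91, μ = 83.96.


ρ = 35.91/83.96 = 0.4277
Lq = ρ²/(1−ρ) = 0.1829/0.5723 = 0.3196

Final: 0.3196


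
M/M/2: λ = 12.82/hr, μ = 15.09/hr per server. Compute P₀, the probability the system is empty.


a = λ/μ = 12.82/15.09 = 0.8496; ρ = a/c = 0.4248
Σ_{k=0}^{1} a^k/k! (terms k=0..1) = 1.00000 + 0.84957 = 1.84957
Tail: a^2/(2!(1−ρ)) = 0.72177/(2·0.5752) = 0.62739
P₀ = 1/(1.84957 + 0.62739) = 1/2.47696 = 0.403721

Final: 0.403721


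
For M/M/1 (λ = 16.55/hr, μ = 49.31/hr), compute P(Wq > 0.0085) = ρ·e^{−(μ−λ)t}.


ρ = 16.55/49.31 = 0.3356
P(Wq > t) = ρ·e^{−(μ−λ)t} = 0.3356·e^{−0.2785}
= 0.3356·0.756949 = 0.254056

Final: 0.254056


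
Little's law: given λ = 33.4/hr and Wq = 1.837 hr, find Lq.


Lq = λWq = 33.4·1.837 = 61.3558

Final: 61.3558


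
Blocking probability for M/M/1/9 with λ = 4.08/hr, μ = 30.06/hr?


ρ = λ/μ = 4.08/30.06 = 0.1357
P_K = (1−ρ)ρ^K/(1−ρ^(K+1)) = (0.8643·0.00000001563)/(1 − 0.000000002122)
= 0.00000001351/1.000000 = 0.00000001351

Final: 0.00000001351


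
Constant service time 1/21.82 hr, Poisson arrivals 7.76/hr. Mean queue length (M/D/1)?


ρ = 7.76/21.82 = 0.3556
M/D/1: Lq = ρ²/(2(1−ρ)) = 0.1265/(2·0.6444) = 0.09814

Final: 0.09814


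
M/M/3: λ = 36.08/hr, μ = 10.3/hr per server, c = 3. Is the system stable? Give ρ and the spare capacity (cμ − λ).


Total capacity cμ = 3·10.3 = 30.90/hr
ρ = λ/(cμ) = 36.08/30.90 = 1.1676
Stable ⇔ ρ < 1: NO
Spare capacity = cμ − λ = 30.90 − 36.08 = -5.18/hr

Final: ρ = 1.1676; unstable; margin = -5.18/hr


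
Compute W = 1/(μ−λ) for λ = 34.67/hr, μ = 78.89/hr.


W = 1/(μ−λ) = 1/(78.89 − 34.67) = 1/44.22 = 0.02261 hr

Final: 0.02261 hr


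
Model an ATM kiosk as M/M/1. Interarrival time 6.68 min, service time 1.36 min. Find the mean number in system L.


λ = 60/6.68 = 8.9820 /hr
μ = 60/1.36 = 44.1176 /hr
ρ = λ/μ = 8.9820/44.1176 = 0.2036
L = ρ/(1−ρ) = 0.2036/0.7964 = 0.2556

Final: 0.2556


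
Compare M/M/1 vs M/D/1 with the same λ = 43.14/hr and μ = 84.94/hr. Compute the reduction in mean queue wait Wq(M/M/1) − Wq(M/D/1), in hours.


ρ = 43.14/84.94 = 0.5079
Wq(M/M/1) = ρ/(μ−λ) = 0.5079/41.80 = 0.01215 hr
Wq(M/D/1) = ρ/(2(μ−λ)) = 0.006075 hr
Savings = 0.01215 − 0.006075 = 0.006075 hr

Final: 0.006075 hr


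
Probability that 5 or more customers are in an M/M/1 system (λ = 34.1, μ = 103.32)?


ρ = 34.1/103.32 = 0.3300
P(N ≥ n) = ρ^n = 0.3300^5 = 0.003916

Final: 0.003916


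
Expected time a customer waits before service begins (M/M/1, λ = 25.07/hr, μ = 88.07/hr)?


ρ = 25.07/88.07 = 0.2847
Wq = ρ/(μ−λ) = 0.2847/(88.07 − 25.07) = 0.2847/63.00 = 0.004518 hr

Final: 0.004518 hr


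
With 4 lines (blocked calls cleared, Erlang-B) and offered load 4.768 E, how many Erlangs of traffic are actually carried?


B(4,4.768) = 0.379561 (Erlang-B)
Carried load = a(1 − B) = 4.768·(1 − 0.379561) = 4.768·0.620439 = 2.9583 E

Final: 2.9583 Erlangs


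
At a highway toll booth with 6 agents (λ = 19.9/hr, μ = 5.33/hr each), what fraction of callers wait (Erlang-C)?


a = λ/μ = 3.7336; ρ = a/6 = 0.6223
P₀ = 0.022482 (from M/M/c formula)
C(c,a) = [a^c/(c!(1−ρ))]·P₀ = [2708.66443/(720·0.3777)]·0.022482
= 9.95942·0.022482 = 0.223912

Final: 0.223912


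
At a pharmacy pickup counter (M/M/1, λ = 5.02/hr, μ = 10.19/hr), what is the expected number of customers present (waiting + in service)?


ρ = λ/μ = 5.02/10.19 = 0.4926
L = ρ/(1−ρ) = 0.4926/(1 − 0.4926) = 0.4926/0.5074 = 0.9710

Final: 0.9710


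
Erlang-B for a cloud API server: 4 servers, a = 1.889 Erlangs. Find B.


B(c,a) = (a^c/c!) / Σ_{k=0}^{c} a^k/k!
a^4/4! = 0.530538
Σ terms (k=0..4): 1.00000 + 1.88900 + 1.78416 + 1.12343 + 0.53054 = 6.327125
B = 0.530538/6.327125 = 0.083851

Final: 0.083851


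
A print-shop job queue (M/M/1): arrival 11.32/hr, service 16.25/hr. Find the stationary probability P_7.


ρ = 11.32/16.25 = 0.6966
P_n = (1−ρ)·ρ^n = (1 − 0.6966)·0.6966^7 = 0.3034·0.079607 = 0.024152

Final: 0.024152


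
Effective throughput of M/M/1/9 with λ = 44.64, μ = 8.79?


ρ = 5.0785; P_K = (1−ρ)ρ^9/(1−ρ^10) = 0.803091
λ_eff = λ(1 − P_K) = 44.64·(1 − 0.803091) = 44.64·0.196909 = 8.7900 /hr

Final: 8.7900 /hr


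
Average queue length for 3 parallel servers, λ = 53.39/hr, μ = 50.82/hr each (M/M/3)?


a = λ/μ = 1.0506; ρ = a/3 = 0.3502
P₀ = 0.344849
Lq = P₀·a^c·ρ / (c!·(1−ρ)²) = 0.344849·1.15951·0.3502/(6·0.42225)
= 0.05527

Final: 0.05527


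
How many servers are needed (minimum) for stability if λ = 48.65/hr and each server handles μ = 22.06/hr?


Stability requires cμ > λ ⇔ c > λ/μ.
λ/μ = 48.65/22.06 = 2.2053
Minimum integer c = ⌊2.2053⌋ + 1 = 3
Check: 3·22.06 = 66.18 > 48.65, while 2·22.06 = 44.12 ≤ 48.65

Final: 3 servers


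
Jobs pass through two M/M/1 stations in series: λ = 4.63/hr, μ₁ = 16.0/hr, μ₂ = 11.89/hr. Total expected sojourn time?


Each node sees arrival rate λ = 4.63/hr (tandem ⇒ throughput preserved).
W₁ = 1/(μ₁−λ) = 1/(16.0−4.63) = 0.08795 hr
W₂ = 1/(μ₂−λ) = 1/(11.89−4.63) = 0.13774 hr
W_total = W₁ + W₂ = 0.08795 + 0.13774 = 0.22569 hr

Final: 0.22569 hr


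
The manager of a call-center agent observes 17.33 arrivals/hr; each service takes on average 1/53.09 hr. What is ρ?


ρ = λ/μ = 17.33/53.09 = 0.3264

Final: 0.3264


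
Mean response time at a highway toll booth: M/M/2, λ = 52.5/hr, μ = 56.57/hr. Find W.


a = 0.9281; ρ = 0.4640; P₀ = 0.366095
Lq = P₀·a^c·ρ/(c!(1−ρ)²) = 0.25466
Wq = Lq/λ = 0.25466/52.5 = 0.004851 hr
W = Wq + 1/μ = 0.004851 + 0.01768 = 0.02253 hr

Final: 0.02253 hr


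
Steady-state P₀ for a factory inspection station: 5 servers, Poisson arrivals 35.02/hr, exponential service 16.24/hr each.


a = λ/μ = 35.02/16.24 = 2.1564; ρ = a/c = 0.4313
Σ_{k=0}^{4} a^k/k! (terms k=0..4) = 1.00000 + 2.15640 + 2.32504 + 1.67124 + 0.90097 = 8.05365
Tail: a^5/(5!(1−ρ)) = 46.62841/(120·0.5687) = 0.68324
P₀ = 1/(8.05365 + 0.68324) = 1/8.73689 = 0.114457

Final: 0.114457


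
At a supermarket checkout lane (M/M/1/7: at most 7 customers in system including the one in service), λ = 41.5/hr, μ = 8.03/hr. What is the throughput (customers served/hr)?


ρ = 5.1681; P_K = (1−ρ)ρ^7/(1−ρ^8) = 0.806508
λ_eff = λ(1 − P_K) = 41.5·(1 − 0.806508) = 41.5·0.193492 = 8.0299 /hr

Final: 8.0299 /hr


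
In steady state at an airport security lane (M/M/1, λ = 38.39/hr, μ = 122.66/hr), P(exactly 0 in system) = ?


ρ = 38.39/122.66 = 0.3130
P_n = (1−ρ)·ρ^n = (1 − 0.3130)·0.3130^0 = 0.6870·1.000000 = 0.687021

Final: 0.687021


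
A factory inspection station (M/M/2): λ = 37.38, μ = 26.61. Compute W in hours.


a = 1.4047; ρ = 0.7024; P₀ = 0.174834
Lq = P₀·a^c·ρ/(c!(1−ρ)²) = 1.36770
Wq = Lq/λ = 1.36770/37.38 = 0.03659 hr
W = Wq + 1/μ = 0.03659 + 0.03758 = 0.07417 hr

Final: 0.07417 hr


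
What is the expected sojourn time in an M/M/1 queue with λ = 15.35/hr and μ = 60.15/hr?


W = 1/(μ−λ) = 1/(60.15 − 15.35) = 1/44.80 = 0.02232 hr

Final: 0.02232 hr


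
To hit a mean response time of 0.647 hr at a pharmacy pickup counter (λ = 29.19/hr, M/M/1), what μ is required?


W = 1/(μ−λ) ⇒ μ − λ = 1/W = 1/0.647 = 1.5456
μ = λ + 1/W = 29.19 + 1.5456 = 30.7356 per hr

Final: 30.7356 /hr


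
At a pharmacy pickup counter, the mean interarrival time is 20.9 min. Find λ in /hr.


λ = 1/(interarrival time) in consistent units.
1 hour = 60 min, so λ = 60/20.9 = 2.8708 per hour

Final: 2.8708 /hr


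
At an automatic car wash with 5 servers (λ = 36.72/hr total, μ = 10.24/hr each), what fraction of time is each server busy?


ρ = λ/(cμ) = 36.72/(5·10.24) = 36.72/51.20 = 0.7172

Final: 0.7172


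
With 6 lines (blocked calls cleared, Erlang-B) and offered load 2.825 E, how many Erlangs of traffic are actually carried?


B(6,2.825) = 0.042962 (Erlang-B)
Carried load = a(1 − B) = 2.825·(1 − 0.042962) = 2.825·0.957038 = 2.7036 E

Final: 2.7036 Erlangs


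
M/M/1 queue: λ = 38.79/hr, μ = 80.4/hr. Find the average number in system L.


ρ = λ/μ = 38.79/80.4 = 0.4825
L = ρ/(1−ρ) = 0.4825/(1 − 0.4825) = 0.4825/0.5175 = 0.9322

Final: 0.9322


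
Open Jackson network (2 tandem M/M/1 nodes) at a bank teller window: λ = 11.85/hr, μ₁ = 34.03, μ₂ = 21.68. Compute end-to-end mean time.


Each node sees arrival rate λ = 11.85/hr (tandem ⇒ throughput preserved).
W₁ = 1/(μ₁−λ) = 1/(34.03−11.85) = 0.04509 hr
W₂ = 1/(μ₂−λ) = 1/(21.68−11.85) = 0.10173 hr
W_total = W₁ + W₂ = 0.04509 + 0.10173 = 0.14682 hr

Final: 0.14682 hr


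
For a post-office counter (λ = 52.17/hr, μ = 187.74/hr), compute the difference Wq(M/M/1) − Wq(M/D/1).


ρ = 52.17/187.74 = 0.2779
Wq(M/M/1) = ρ/(μ−λ) = 0.2779/135.57 = 0.002050 hr
Wq(M/D/1) = ρ/(2(μ−λ)) = 0.001025 hr
Savings = 0.002050 − 0.001025 = 0.001025 hr

Final: 0.001025 hr


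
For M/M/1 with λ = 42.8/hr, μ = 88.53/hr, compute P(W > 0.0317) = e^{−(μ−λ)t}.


W ~ Exponential(μ−λ) for M/M/1.
μ − λ = 88.53 − 42.8 = 45.7300
P(W > t) = e^{−(μ−λ)t} = e^{−1.4496} = 0.234655

Final: 0.234655


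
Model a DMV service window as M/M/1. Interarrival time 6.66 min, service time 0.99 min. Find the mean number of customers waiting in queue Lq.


λ = 60/6.66 = 9.0090 /hr
μ = 60/0.99 = 60.6061 /hr
ρ = λ/μ = 9.0090/60.6061 = 0.1486
Lq = ρ²/(1−ρ) = 0.02210/0.8514 = 0.02595

Final: 0.02595


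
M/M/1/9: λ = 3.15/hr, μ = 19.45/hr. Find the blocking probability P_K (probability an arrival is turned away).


ρ = λ/μ = 3.15/19.45 = 0.1620
P_K = (1−ρ)ρ^K/(1−ρ^(K+1)) = (0.8380·0.00000007665)/(1 − 0.00000001241)
= 0.00000006424/1.000000 = 0.00000006424

Final: 0.00000006424


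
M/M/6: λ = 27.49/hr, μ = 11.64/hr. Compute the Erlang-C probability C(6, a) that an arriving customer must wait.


a = λ/μ = 2.3617; ρ = a/6 = 0.3936
P₀ = 0.093881 (from M/M/c formula)
C(c,a) = [a^c/(c!(1−ρ))]·P₀ = [173.51242/(720·0.6064)]·0.093881
= 0.39742·0.093881 = 0.037310

Final: 0.037310


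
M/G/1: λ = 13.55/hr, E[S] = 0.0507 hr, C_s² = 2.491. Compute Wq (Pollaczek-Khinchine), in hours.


ρ = λ·E[S] = 13.55·0.0507 = 0.6870
E[S²] = E[S]²(1+C_s²) = 0.0507²·(1+2.491) = 0.008974
Wq = λ·E[S²]/(2(1−ρ)) = 13.55·0.008974/(2·0.3130) = 0.19423 hr

Final: 0.19423 hr


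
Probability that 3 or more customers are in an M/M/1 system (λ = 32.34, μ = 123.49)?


ρ = 32.34/123.49 = 0.2619
P(N ≥ n) = ρ^n = 0.2619^3 = 0.017961

Final: 0.017961


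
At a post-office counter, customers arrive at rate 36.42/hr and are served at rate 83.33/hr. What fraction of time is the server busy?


ρ = λ/μ = 36.42/83.33 = 0.4371

Final: 0.4371


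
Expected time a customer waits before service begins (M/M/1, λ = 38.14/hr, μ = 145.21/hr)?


ρ = 38.14/145.21 = 0.2627
Wq = ρ/(μ−λ) = 0.2627/(145.21 − 38.14) = 0.2627/107.07 = 0.002453 hr

Final: 0.002453 hr


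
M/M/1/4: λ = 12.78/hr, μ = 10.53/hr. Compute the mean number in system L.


ρ = 12.78/10.53 = 1.2137
L = ρ[1 − (K+1)ρ^K + Kρ^(K+1)] / [(1−ρ)(1−ρ^(K+1))]
Numerator: 1.2137·(1 − 5·2.169751 + 4·2.633373) = 0.831048
Denominator: (-0.2137)·(-1.633373) = 0.349011
L = 0.831048/0.349011 = 2.3811

Final: 2.3811


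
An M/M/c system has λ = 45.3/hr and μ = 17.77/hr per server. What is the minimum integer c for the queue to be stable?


Stability requires cμ > λ ⇔ c > λ/μ.
λ/μ = 45.3/17.77 = 2.5492
Minimum integer c = ⌊2.5492⌋ + 1 = 3
Check: 3·17.77 = 53.31 > 45.3, while 2·17.77 = 35.54 ≤ 45.3

Final: 3 servers


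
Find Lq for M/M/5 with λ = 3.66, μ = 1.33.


a = λ/μ = 2.7519; ρ = a/5 = 0.5504
P₀ = 0.061252
Lq = P₀·a^c·ρ / (c!·(1−ρ)²) = 0.061252·157.81462·0.5504/(120·0.20216)
= 0.21930

Final: 0.21930


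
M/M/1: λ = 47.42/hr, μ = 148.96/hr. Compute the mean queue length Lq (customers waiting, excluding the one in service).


ρ = 47.42/148.96 = 0.3183
Lq = ρ²/(1−ρ) = 0.1013/0.6817 = 0.1487

Final: 0.1487


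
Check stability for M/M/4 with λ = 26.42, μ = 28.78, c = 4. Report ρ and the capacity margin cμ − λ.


Total capacity cμ = 4·28.78 = 115.12/hr
ρ = λ/(cμ) = 26.42/115.12 = 0.2295
Stable ⇔ ρ < 1: YES
Spare capacity = cμ − λ = 115.12 − 26.42 = 88.70/hr

Final: ρ = 0.2295; stable; margin = 88.70/hr


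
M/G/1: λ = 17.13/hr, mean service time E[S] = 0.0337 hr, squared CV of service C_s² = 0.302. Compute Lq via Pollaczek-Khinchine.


ρ = λ·E[S] = 17.13·0.0337 = 0.5773
Lq = ρ²(1+C_s²)/(2(1−ρ)) = 0.3333·(1+0.302)/(2·0.4227)
= 0.3333·1.3020/0.8454 = 0.51322

Final: 0.51322


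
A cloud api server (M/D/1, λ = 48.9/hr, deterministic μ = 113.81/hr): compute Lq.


ρ = 48.9/113.81 = 0.4297
M/D/1: Lq = ρ²/(2(1−ρ)) = 0.1846/(2·0.5703) = 0.16184

Final: 0.16184


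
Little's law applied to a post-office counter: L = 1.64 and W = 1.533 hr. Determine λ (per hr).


λ = L/W = 1.64/1.533 = 1.0698 /hr

Final: 1.0698 /hr


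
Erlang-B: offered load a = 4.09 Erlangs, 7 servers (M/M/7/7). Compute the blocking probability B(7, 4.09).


B(c,a) = (a^c/c!) / Σ_{k=0}^{c} a^k/k!
a^7/7! = 3.798679
Σ terms (k=0..7): 1.00000 + 4.09000 + 8.36405 + 11.40299 + 11.65956 + 9.53752 + 6.50141 + 3.79868 = 56.354196
B = 3.798679/56.354196 = 0.067407

Final: 0.067407


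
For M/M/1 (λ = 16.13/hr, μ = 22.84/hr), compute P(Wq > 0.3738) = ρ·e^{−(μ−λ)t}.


ρ = 16.13/22.84 = 0.7062
P(Wq > t) = ρ·e^{−(μ−λ)t} = 0.7062·e^{−2.5082}
= 0.7062·0.081415 = 0.057497

Final: 0.057497


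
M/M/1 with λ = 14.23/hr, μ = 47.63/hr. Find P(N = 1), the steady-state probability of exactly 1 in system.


ρ = 14.23/47.63 = 0.2988
P_n = (1−ρ)·ρ^n = (1 − 0.2988)·0.2988^1 = 0.7012·0.298761 = 0.209503

Final: 0.209503


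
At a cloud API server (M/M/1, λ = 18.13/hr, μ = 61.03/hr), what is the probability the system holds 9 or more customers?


ρ = 18.13/61.03 = 0.2971
P(N ≥ n) = ρ^n = 0.2971^9 = 0.00001802

Final: 0.00001802


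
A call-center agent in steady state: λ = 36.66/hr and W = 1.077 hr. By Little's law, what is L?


L = λW = 36.66·1.077 = 39.4828

Final: 39.4828


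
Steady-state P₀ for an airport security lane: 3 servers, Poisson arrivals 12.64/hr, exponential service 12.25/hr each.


a = λ/μ = 12.64/12.25 = 1.0318; ρ = a/c = 0.3439
Σ_{k=0}^{2} a^k/k! (terms k=0..2) = 1.00000 + 1.03184 + 0.53234 = 2.56418
Tail: a^3/(3!(1−ρ)) = 1.09858/(6·0.6561) = 0.27909
P₀ = 1/(2.56418 + 0.27909) = 1/2.84327 = 0.351708

Final: 0.351708


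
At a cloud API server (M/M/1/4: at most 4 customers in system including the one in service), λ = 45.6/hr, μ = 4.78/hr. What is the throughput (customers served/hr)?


ρ = 9.5397; P_K = (1−ρ)ρ^4/(1−ρ^5) = 0.895187
λ_eff = λ(1 − P_K) = 45.6·(1 − 0.895187) = 45.6·0.104813 = 4.7795 /hr

Final: 4.7795 /hr


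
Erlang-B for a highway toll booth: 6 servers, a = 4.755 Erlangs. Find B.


B(c,a) = (a^c/c!) / Σ_{k=0}^{c} a^k/k!
a^6/6! = 16.053533
Σ terms (k=0..6): 1.00000 + 4.75500 + 11.30501 + 17.91844 + 21.30055 + 20.25682 + 16.05353 = 92.589366
B = 16.053533/92.589366 = 0.173384

Final: 0.173384


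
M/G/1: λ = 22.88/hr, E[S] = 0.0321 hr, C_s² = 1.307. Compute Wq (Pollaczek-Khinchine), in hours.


ρ = λ·E[S] = 22.88·0.0321 = 0.7344
E[S²] = E[S]²(1+C_s²) = 0.0321²·(1+1.307) = 0.002377
Wq = λ·E[S²]/(2(1−ρ)) = 22.88·0.002377/(2·0.2656) = 0.10241 hr

Final: 0.10241 hr


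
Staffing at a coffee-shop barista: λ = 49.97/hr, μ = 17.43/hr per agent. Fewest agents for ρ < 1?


Stability requires cμ > λ ⇔ c > λ/μ.
λ/μ = 49.97/17.43 = 2.8669
Minimum integer c = ⌊2.8669⌋ + 1 = 3
Check: 3·17.43 = 52.29 > 49.97, while 2·17.43 = 34.86 ≤ 49.97

Final: 3 servers


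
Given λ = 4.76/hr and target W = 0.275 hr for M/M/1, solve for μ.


W = 1/(μ−λ) ⇒ μ − λ = 1/W = 1/0.275 = 3.6364
μ = λ + 1/W = 4.76 + 3.6364 = 8.3964 per hr

Final: 8.3964 /hr


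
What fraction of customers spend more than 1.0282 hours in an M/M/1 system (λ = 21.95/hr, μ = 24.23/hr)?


W ~ Exponential(μ−λ) for M/M/1.
μ − λ = 24.23 − 21.95 = 2.2800
P(W > t) = e^{−(μ−λ)t} = e^{−2.3443} = 0.095915

Final: 0.095915


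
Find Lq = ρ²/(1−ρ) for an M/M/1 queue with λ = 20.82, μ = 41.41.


ρ = 20.82/41.41 = 0.5028
Lq = ρ²/(1−ρ) = 0.2528/0.4972 = 0.5084

Final: 0.5084


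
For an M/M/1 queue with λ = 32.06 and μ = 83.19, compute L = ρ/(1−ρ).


ρ = λ/μ = 32.06/83.19 = 0.3854
L = ρ/(1−ρ) = 0.3854/(1 − 0.3854) = 0.3854/0.6146 = 0.6270

Final: 0.6270


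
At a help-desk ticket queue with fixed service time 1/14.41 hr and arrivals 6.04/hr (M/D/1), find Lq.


ρ = 6.04/14.41 = 0.4192
M/D/1: Lq = ρ²/(2(1−ρ)) = 0.1757/(2·0.5808) = 0.15124

Final: 0.15124


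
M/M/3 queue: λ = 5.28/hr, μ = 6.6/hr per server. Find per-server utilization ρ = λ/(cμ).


ρ = λ/(cμ) = 5.28/(3·6.6) = 5.28/19.80 = 0.2667

Final: 0.2667


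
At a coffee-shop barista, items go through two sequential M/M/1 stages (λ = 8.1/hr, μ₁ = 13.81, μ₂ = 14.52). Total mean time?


Each node sees arrival rate λ = 8.1/hr (tandem ⇒ throughput preserved).
W₁ = 1/(μ₁−λ) = 1/(13.81−8.1) = 0.17513 hr
W₂ = 1/(μ₂−λ) = 1/(14.52−8.1) = 0.15576 hr
W_total = W₁ + W₂ = 0.17513 + 0.15576 = 0.33089 hr

Final: 0.33089 hr


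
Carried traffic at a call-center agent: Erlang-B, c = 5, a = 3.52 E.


B(5,3.52) = 0.155909 (Erlang-B)
Carried load = a(1 − B) = 3.52·(1 − 0.155909) = 3.52·0.844091 = 2.9712 E

Final: 2.9712 Erlangs


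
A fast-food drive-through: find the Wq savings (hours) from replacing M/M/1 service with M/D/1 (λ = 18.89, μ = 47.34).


ρ = 18.89/47.34 = 0.3990
Wq(M/M/1) = ρ/(μ−λ) = 0.3990/28.45 = 0.01403 hr
Wq(M/D/1) = ρ/(2(μ−λ)) = 0.007013 hr
Savings = 0.01403 − 0.007013 = 0.007013 hr

Final: 0.007013 hr


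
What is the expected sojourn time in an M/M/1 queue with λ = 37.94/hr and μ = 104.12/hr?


W = 1/(μ−λ) = 1/(104.12 − 37.94) = 1/66.18 = 0.01511 hr

Final: 0.01511 hr


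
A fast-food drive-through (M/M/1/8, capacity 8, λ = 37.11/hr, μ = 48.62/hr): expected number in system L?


ρ = 37.11/48.62 = 0.7633
L = ρ[1 − (K+1)ρ^K + Kρ^(K+1)] / [(1−ρ)(1−ρ^(K+1))]
Numerator: 0.7633·(1 − 9·0.115188 + 8·0.087919) = 0.508839
Denominator: (0.2367)·(0.912081) = 0.215920
L = 0.508839/0.215920 = 2.3566

Final: 2.3566


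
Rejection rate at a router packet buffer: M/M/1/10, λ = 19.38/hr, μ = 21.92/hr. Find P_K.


ρ = λ/μ = 19.38/21.92 = 0.8841
P_K = (1−ρ)ρ^K/(1−ρ^(K+1)) = (0.1159·0.291832)/(1 − 0.258015)
= 0.033816/0.741985 = 0.045575

Final: 0.045575


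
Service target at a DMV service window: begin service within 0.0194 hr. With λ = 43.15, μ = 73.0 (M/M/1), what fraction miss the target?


ρ = 43.15/73.0 = 0.5911
P(Wq > t) = ρ·e^{−(μ−λ)t} = 0.5911·e^{−0.5791}
= 0.5911·0.560408 = 0.331255

Final: 0.331255


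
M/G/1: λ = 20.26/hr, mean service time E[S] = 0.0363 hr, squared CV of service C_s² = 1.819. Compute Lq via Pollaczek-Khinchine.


ρ = λ·E[S] = 20.26·0.0363 = 0.7354
Lq = ρ²(1+C_s²)/(2(1−ρ)) = 0.5409·(1+1.819)/(2·0.2646)
= 0.5409·2.8190/0.5291 = 2.88157

Final: 2.88157


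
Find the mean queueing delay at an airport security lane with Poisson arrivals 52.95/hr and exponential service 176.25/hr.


ρ = 52.95/176.25 = 0.3004
Wq = ρ/(μ−λ) = 0.3004/(176.25 − 52.95) = 0.3004/123.30 = 0.002437 hr

Final: 0.002437 hr


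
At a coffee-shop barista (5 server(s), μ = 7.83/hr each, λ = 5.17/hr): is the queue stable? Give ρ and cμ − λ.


Total capacity cμ = 5·7.83 = 39.15/hr
ρ = λ/(cμ) = 5.17/39.15 = 0.1321
Stable ⇔ ρ < 1: YES
Spare capacity = cμ − λ = 39.15 − 5.17 = 33.98/hr

Final: ρ = 0.1321; stable; margin = 33.98/hr


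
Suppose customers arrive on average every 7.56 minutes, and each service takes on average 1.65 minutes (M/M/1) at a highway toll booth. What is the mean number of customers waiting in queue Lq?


λ = 60/7.56 = 7.9365 /hr
μ = 60/1.65 = 36.3636 /hr
ρ = λ/μ = 7.9365/36.3636 = 0.2183
Lq = ρ²/(1−ρ) = 0.04763/0.7817 = 0.06093

Final: 0.06093


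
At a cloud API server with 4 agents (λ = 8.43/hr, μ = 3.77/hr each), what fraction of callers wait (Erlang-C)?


a = λ/μ = 2.2361; ρ = a/4 = 0.5590
P₀ = 0.100385 (from M/M/c formula)
C(c,a) = [a^c/(c!(1−ρ))]·P₀ = [25.00028/(24·0.4410)]·0.100385
= 2.36218·0.100385 = 0.237127

Final: 0.237127


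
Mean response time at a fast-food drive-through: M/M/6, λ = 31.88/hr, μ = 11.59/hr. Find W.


a = 2.7506; ρ = 0.4584; P₀ = 0.063249
Lq = P₀·a^c·ρ/(c!(1−ρ)²) = 0.05947
Wq = Lq/λ = 0.05947/31.88 = 0.001866 hr
W = Wq + 1/μ = 0.001866 + 0.08628 = 0.08815 hr

Final: 0.08815 hr


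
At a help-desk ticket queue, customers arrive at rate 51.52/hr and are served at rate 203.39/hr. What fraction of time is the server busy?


ρ = λ/μ = 51.52/203.39 = 0.2533

Final: 0.2533


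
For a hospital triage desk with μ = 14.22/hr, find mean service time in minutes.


Mean service time = 1/μ = 1/14.22 hour = 0.07032 hour
In minutes: 0.07032 × 60 = 4.2194 min

Final: 4.2194 min


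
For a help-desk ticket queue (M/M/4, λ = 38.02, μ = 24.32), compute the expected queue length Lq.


a = λ/μ = 1.5633; ρ = a/4 = 0.3908
P₀ = 0.207012
Lq = P₀·a^c·ρ / (c!·(1−ρ)²) = 0.207012·5.97302·0.3908/(24·0.37109)
= 0.05426

Final: 0.05426


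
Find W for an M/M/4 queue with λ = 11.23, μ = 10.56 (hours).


a = 1.0634; ρ = 0.2659; P₀ = 0.344597
Lq = P₀·a^c·ρ/(c!(1−ρ)²) = 0.009059
Wq = Lq/λ = 0.009059/11.23 = 0.0008066 hr
W = Wq + 1/μ = 0.0008066 + 0.09470 = 0.09550 hr

Final: 0.09550 hr


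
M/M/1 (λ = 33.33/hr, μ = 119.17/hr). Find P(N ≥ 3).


ρ = 33.33/119.17 = 0.2797
P(N ≥ n) = ρ^n = 0.2797^3 = 0.021878

Final: 0.021878


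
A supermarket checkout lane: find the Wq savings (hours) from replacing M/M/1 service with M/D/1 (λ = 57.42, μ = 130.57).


ρ = 57.42/130.57 = 0.4398
Wq(M/M/1) = ρ/(μ−λ) = 0.4398/73.15 = 0.006012 hr
Wq(M/D/1) = ρ/(2(μ−λ)) = 0.003006 hr
Savings = 0.006012 − 0.003006 = 0.003006 hr

Final: 0.003006 hr


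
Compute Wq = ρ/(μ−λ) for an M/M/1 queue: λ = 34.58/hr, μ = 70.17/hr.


ρ = 34.58/70.17 = 0.4928
Wq = ρ/(μ−λ) = 0.4928/(70.17 − 34.58) = 0.4928/35.59 = 0.01385 hr

Final: 0.01385 hr


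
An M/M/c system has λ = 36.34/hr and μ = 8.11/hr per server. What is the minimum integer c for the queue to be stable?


Stability requires cμ > λ ⇔ c > λ/μ.
λ/μ = 36.34/8.11 = 4.4809
Minimum integer c = ⌊4.4809⌋ + 1 = 5
Check: 5·8.11 = 40.55 > 36.34, while 4·8.11 = 32.44 ≤ 36.34

Final: 5 servers


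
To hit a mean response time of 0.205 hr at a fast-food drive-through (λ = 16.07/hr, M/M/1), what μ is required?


W = 1/(μ−λ) ⇒ μ − λ = 1/W = 1/0.205 = 4.8780
μ = λ + 1/W = 16.07 + 4.8780 = 20.9480 per hr

Final: 20.9480 /hr


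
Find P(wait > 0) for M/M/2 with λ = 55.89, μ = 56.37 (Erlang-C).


a = λ/μ = 0.9915; ρ = a/2 = 0.4957
P₀ = 0.337129 (from M/M/c formula)
C(c,a) = [a^c/(c!(1−ρ))]·P₀ = [0.98304/(2·0.5043)]·0.337129
= 0.97474·0.337129 = 0.328613

Final: 0.328613


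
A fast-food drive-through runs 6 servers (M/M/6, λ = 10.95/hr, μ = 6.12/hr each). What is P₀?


a = λ/μ = 10.95/6.12 = 1.7892; ρ = a/c = 0.2982
Σ_{k=0}^{5} a^k/k! (terms k=0..5) = 1.00000 + 1.78922 + 1.60065 + 0.95463 + 0.42701 + 0.15280 = 5.92431
Tail: a^6/(6!(1−ρ)) = 32.80773/(720·0.7018) = 0.06493
P₀ = 1/(5.92431 + 0.06493) = 1/5.98924 = 0.166966

Final: 0.166966


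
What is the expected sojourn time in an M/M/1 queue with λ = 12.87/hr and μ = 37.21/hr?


W = 1/(μ−λ) = 1/(37.21 − 12.87) = 1/24.34 = 0.04108 hr

Final: 0.04108 hr


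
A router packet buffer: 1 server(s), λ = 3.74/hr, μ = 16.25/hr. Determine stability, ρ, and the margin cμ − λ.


Total capacity cμ = 1·16.25 = 16.25/hr
ρ = λ/(cμ) = 3.74/16.25 = 0.2302
Stable ⇔ ρ < 1: YES
Spare capacity = cμ − λ = 16.25 − 3.74 = 12.51/hr

Final: ρ = 0.2302; stable; margin = 12.51/hr


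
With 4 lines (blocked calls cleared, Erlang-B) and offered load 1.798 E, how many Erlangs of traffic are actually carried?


B(4,1.798) = 0.074839 (Erlang-B)
Carried load = a(1 − B) = 1.798·(1 − 0.074839) = 1.798·0.925161 = 1.6634 E

Final: 1.6634 Erlangs


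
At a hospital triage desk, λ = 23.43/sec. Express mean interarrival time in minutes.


Mean interarrival time = 1/λ = 1/23.43 second = 0.04268 second
In minutes: 0.04268 × 0.0166667 = 0.0007113 min

Final: 0.0007113 min


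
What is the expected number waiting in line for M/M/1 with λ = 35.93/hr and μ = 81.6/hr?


ρ = 35.93/81.6 = 0.4403
Lq = ρ²/(1−ρ) = 0.1939/0.5597 = 0.3464

Final: 0.3464


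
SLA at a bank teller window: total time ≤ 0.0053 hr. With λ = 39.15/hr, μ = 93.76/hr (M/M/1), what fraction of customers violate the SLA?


W ~ Exponential(μ−λ) for M/M/1.
μ − λ = 93.76 − 39.15 = 54.6100
P(W > t) = e^{−(μ−λ)t} = e^{−0.2894} = 0.748688

Final: 0.748688


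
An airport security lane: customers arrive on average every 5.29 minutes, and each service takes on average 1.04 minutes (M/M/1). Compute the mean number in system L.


λ = 60/5.29 = 11.3422 /hr
μ = 60/1.04 = 57.6923 /hr
ρ = λ/μ = 11.3422/57.6923 = 0.1966
L = ρ/(1−ρ) = 0.1966/0.8034 = 0.2447

Final: 0.2447


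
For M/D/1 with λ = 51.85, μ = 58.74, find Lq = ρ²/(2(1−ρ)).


ρ = 51.85/58.74 = 0.8827
M/D/1: Lq = ρ²/(2(1−ρ)) = 0.7792/(2·0.1173) = 3.32135

Final: 3.32135


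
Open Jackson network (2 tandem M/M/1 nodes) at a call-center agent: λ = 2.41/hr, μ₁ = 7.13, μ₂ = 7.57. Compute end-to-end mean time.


Each node sees arrival rate λ = 2.41/hr (tandem ⇒ throughput preserved).
W₁ = 1/(μ₁−λ) = 1/(7.13−2.41) = 0.21186 hr
W₂ = 1/(μ₂−λ) = 1/(7.57−2.41) = 0.19380 hr
W_total = W₁ + W₂ = 0.21186 + 0.19380 = 0.40566 hr

Final: 0.40566 hr


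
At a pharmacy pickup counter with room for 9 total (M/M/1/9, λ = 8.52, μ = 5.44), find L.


ρ = 8.52/5.44 = 1.5662
L = ρ[1 − (K+1)ρ^K + Kρ^(K+1)] / [(1−ρ)(1−ρ^(K+1))]
Numerator: 1.5662·(1 − 10·56.697806 + 9·88.798770) = 365.249375
Denominator: (-0.5662)·(-87.798770) = 49.709598
L = 365.249375/49.709598 = 7.3477

Final: 7.3477


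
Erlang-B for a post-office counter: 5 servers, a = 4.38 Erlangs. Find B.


B(c,a) = (a^c/c!) / Σ_{k=0}^{c} a^k/k!
a^5/5! = 13.433504
Σ terms (k=0..5): 1.00000 + 4.38000 + 9.59220 + 14.00461 + 15.33505 + 13.43350 = 57.745366
B = 13.433504/57.745366 = 0.232633

Final: 0.232633


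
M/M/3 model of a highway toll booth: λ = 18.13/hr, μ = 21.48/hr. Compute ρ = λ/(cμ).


ρ = λ/(cμ) = 18.13/(3·21.48) = 18.13/64.44 = 0.2813

Final: 0.2813


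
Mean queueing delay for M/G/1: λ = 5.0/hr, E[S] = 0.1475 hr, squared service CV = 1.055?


ρ = λ·E[S] = 5.0·0.1475 = 0.7375
E[S²] = E[S]²(1+C_s²) = 0.1475²·(1+1.055) = 0.044709
Wq = λ·E[S²]/(2(1−ρ)) = 5.0·0.044709/(2·0.2625) = 0.42580 hr

Final: 0.42580 hr


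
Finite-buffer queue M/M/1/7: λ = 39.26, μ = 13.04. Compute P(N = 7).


ρ = λ/μ = 39.26/13.04 = 3.0107
P_K = (1−ρ)ρ^K/(1−ρ^(K+1)) = (-2.0107·2242.378533)/(1 − 6751.210214)
= -4508.831682/-6750.210214 = 0.667954

Final: 0.667954


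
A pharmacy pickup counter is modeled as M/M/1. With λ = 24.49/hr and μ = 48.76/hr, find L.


ρ = λ/μ = 24.49/48.76 = 0.5023
L = ρ/(1−ρ) = 0.5023/(1 − 0.5023) = 0.5023/0.4977 = 1.0091

Final: 1.0091


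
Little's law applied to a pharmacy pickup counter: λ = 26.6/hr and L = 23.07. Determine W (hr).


W = L/λ = 23.07/26.6 = 0.8673 hr

Final: 0.8673 hr


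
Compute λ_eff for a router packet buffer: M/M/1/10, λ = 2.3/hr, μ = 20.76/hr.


ρ = 0.1108; P_K = (1−ρ)ρ^10/(1−ρ^11) = 2.477e-10
λ_eff = λ(1 − P_K) = 2.3·(1 − 2.477e-10) = 2.3·1.000000 = 2.3000 /hr

Final: 2.3000 /hr


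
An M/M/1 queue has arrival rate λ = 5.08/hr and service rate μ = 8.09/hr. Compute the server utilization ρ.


ρ = λ/μ = 5.08/8.09 = 0.6279

Final: 0.6279


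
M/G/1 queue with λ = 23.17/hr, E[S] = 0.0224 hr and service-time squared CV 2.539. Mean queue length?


ρ = λ·E[S] = 23.17·0.0224 = 0.5190
Lq = ρ²(1+C_s²)/(2(1−ρ)) = 0.2694·(1+2.539)/(2·0.4810)
= 0.2694·3.5390/0.9620 = 0.99097

Final: 0.99097


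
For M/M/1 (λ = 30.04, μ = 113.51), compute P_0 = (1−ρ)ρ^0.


ρ = 30.04/113.51 = 0.2646
P_n = (1−ρ)·ρ^n = (1 − 0.2646)·0.2646^0 = 0.7354·1.000000 = 0.735354

Final: 0.735354


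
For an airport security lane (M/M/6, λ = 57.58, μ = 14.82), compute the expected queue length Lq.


a = λ/μ = 3.8853; ρ = a/6 = 0.6475
P₀ = 0.018998
Lq = P₀·a^c·ρ / (c!·(1−ρ)²) = 0.018998·3439.85979·0.6475/(720·0.12422)
= 0.47315

Final: 0.47315


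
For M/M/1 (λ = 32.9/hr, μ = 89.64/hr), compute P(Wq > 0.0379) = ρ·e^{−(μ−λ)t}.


ρ = 32.9/89.64 = 0.3670
P(Wq > t) = ρ·e^{−(μ−λ)t} = 0.3670·e^{−2.1504}
= 0.3670·0.116432 = 0.042733

Final: 0.042733


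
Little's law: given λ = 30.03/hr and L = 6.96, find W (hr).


W = L/λ = 6.96/30.03 = 0.2318 hr

Final: 0.2318 hr


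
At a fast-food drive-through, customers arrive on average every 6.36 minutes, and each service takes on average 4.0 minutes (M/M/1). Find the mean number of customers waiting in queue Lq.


λ = 60/6.36 = 9.4340 /hr
μ = 60/4.0 = 15.0000 /hr
ρ = λ/μ = 9.4340/15.0000 = 0.6289
Lq = ρ²/(1−ρ) = 0.3956/0.3711 = 1.0660

Final: 1.0660


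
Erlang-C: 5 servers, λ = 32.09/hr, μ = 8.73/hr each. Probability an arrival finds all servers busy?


a = λ/μ = 3.6758; ρ = a/5 = 0.7352
P₀ = 0.020647 (from M/M/c formula)
C(c,a) = [a^c/(c!(1−ρ))]·P₀ = [671.08475/(120·0.2648)]·0.020647
= 21.11653·0.020647 = 0.435995

Final: 0.435995
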